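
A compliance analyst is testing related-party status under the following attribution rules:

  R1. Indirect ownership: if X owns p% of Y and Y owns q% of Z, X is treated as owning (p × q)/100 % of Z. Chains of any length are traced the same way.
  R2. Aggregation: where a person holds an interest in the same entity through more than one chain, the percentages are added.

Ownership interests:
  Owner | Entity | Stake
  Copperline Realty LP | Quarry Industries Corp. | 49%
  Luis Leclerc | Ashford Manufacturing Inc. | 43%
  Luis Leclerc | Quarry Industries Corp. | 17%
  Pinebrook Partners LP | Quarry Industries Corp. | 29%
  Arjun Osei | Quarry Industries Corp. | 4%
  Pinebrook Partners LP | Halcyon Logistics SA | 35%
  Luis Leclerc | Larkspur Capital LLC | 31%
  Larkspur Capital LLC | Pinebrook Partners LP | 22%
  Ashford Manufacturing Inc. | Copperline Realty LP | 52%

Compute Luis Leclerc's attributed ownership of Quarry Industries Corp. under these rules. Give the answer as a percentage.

29.9342%

Chain via Ashford Manufacturing Inc. → Copperline Realty LP (R1): 43% × 52% × 49% = 10.9564% of Quarry Industries Corp.
Chain via Larkspur Capital LLC → Pinebrook Partners LP (R1): 31% × 22% × 29% = 1.9778% of Quarry Industries Corp.
Direct interest in Quarry Industries Corp: 17%.
Aggregating (R2): 10.9564% + 1.9778% + 17% = 29.9342%.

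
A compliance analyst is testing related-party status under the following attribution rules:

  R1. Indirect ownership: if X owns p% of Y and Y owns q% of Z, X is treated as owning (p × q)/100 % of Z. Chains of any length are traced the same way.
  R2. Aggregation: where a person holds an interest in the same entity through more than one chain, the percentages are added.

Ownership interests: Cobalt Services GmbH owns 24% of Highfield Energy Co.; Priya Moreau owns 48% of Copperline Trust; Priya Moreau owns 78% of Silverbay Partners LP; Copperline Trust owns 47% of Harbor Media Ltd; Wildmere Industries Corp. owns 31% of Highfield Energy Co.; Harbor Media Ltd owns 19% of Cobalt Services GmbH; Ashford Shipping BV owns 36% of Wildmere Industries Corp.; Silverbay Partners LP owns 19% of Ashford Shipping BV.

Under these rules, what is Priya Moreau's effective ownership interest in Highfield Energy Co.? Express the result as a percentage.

Chain via Silverbay Partners LP → Ashford Shipping BV → Wildmere Industries Corp. (R1): 78% × 19% × 36% × 31% = 1.653912% of Highfield Energy Co.
Chain via Copperline Trust → Harbor Media Ltd → Cobalt Services GmbH (R1): 48% × 47% × 19% × 24% = 1.028736% of Highfield Energy Co.
Aggregating (R2): 1.653912% + 1.028736% = 2.682648%.

2.682648%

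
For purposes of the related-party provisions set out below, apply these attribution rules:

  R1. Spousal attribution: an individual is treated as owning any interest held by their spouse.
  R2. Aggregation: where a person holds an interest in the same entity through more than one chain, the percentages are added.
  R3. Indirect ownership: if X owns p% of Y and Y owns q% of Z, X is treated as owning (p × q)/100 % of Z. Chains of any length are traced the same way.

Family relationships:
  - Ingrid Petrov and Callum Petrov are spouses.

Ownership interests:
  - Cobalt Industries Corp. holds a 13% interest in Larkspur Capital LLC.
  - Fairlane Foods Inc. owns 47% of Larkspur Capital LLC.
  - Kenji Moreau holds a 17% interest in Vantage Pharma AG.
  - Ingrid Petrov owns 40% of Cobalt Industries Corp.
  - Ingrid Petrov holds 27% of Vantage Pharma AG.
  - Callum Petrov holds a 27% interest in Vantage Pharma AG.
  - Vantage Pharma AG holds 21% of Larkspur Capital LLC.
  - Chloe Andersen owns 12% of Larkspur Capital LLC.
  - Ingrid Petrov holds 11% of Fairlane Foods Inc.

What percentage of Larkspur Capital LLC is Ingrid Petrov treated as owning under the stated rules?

21.71%

By spousal attribution (R1), Ingrid Petrov is treated as also owning Callum Petrov's interest in Vantage Pharma AG, giving 27% + 27% = 54%.
Chain via Cobalt Industries Corp. (R3): 40% × 13% = 5.2% of Larkspur Capital LLC.
Chain via Fairlane Foods Inc. (R3): 11% × 47% = 5.17% of Larkspur Capital LLC.
Chain via Vantage Pharma AG (R3): 54% × 21% = 11.34% of Larkspur Capital LLC.
Aggregating (R2): 5.2% + 5.17% + 11.34% = 21.71%.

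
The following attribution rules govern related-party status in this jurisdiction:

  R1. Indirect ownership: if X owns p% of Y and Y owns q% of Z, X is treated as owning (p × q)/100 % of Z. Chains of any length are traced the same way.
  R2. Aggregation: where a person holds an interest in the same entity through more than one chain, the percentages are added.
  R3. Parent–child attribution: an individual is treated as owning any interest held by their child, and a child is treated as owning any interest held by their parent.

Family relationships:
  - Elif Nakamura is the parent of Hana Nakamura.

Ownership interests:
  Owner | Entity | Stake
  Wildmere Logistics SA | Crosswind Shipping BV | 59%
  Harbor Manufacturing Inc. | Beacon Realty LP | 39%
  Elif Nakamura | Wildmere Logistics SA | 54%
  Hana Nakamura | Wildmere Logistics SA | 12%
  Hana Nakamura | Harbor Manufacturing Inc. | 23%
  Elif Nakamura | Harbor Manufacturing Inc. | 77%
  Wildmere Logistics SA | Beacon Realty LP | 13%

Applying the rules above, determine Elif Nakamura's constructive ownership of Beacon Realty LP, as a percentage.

47.58%

By parent–child attribution (R3), Elif Nakamura is treated as also owning Hana Nakamura's interest in Wildmere Logistics SA, giving 54% + 12% = 66%.
By parent–child attribution (R3), Elif Nakamura is treated as also owning Hana Nakamura's interest in Harbor Manufacturing Inc, giving 77% + 23% = 100%.
Chain via Wildmere Logistics SA (R1): 66% × 13% = 8.58% of Beacon Realty LP.
Chain via Harbor Manufacturing Inc. (R1): 100% × 39% = 39% of Beacon Realty LP.
Aggregating (R2): 8.58% + 39% = 47.58%.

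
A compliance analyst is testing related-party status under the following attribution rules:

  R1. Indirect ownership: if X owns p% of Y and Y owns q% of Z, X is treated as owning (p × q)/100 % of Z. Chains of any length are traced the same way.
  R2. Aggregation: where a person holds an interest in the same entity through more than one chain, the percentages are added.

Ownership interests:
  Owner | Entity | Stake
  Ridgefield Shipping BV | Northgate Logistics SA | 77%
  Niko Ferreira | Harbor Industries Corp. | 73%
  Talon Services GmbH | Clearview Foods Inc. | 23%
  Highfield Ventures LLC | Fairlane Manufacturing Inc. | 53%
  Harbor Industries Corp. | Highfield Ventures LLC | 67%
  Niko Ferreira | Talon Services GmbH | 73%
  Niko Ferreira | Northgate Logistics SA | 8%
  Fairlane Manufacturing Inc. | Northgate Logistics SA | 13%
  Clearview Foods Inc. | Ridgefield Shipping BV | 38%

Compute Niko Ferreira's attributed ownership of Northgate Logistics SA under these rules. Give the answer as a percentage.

Chain via Harbor Industries Corp. → Highfield Ventures LLC → Fairlane Manufacturing Inc. (R1): 73% × 67% × 53% × 13% = 3.369899% of Northgate Logistics SA.
Chain via Talon Services GmbH → Clearview Foods Inc. → Ridgefield Shipping BV (R1): 73% × 23% × 38% × 77% = 4.912754% of Northgate Logistics SA.
Direct interest in Northgate Logistics SA: 8%.
Aggregating (R2): 3.369899% + 4.912754% + 8% = 16.282653%.

16.282653%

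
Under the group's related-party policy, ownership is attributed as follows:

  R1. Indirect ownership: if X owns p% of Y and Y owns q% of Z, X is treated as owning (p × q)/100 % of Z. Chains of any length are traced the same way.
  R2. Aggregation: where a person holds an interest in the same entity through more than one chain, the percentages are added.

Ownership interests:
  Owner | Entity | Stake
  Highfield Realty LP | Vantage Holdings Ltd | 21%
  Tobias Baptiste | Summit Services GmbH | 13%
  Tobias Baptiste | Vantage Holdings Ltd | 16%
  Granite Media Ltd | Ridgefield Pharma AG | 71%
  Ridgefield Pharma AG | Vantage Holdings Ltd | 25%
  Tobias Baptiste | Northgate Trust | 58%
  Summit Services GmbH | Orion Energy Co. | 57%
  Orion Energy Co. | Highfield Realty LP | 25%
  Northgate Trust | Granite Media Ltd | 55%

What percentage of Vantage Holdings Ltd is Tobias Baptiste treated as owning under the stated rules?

Chain via Summit Services GmbH → Orion Energy Co. → Highfield Realty LP (R1): 13% × 57% × 25% × 21% = 0.389025% of Vantage Holdings Ltd.
Chain via Northgate Trust → Granite Media Ltd → Ridgefield Pharma AG (R1): 58% × 55% × 71% × 25% = 5.66225% of Vantage Holdings Ltd.
Direct interest in Vantage Holdings Ltd: 16%.
Aggregating (R2): 0.389025% + 5.66225% + 16% = 22.051275%.

22.051275%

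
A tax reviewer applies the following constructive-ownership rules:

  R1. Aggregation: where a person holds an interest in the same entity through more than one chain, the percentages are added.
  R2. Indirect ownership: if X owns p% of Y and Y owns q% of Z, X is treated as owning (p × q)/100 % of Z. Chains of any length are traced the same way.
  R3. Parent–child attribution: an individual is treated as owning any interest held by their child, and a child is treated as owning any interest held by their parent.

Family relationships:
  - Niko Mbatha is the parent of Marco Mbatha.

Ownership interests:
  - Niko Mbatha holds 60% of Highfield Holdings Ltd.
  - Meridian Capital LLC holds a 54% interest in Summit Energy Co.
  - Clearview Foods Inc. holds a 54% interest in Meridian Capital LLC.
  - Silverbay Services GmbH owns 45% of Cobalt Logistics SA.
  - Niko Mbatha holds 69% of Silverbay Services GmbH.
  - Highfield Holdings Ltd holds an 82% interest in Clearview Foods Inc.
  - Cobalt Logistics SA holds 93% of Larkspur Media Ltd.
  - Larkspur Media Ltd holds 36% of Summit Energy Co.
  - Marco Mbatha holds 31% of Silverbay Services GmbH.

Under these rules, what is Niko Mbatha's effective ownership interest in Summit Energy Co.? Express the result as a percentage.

29.41272%

By parent–child attribution (R3), Niko Mbatha is treated as also owning Marco Mbatha's interest in Silverbay Services GmbH, giving 69% + 31% = 100%.
Chain via Silverbay Services GmbH → Cobalt Logistics SA → Larkspur Media Ltd (R2): 100% × 45% × 93% × 36% = 15.066% of Summit Energy Co.
Chain via Highfield Holdings Ltd → Clearview Foods Inc. → Meridian Capital LLC (R2): 60% × 82% × 54% × 54% = 14.34672% of Summit Energy Co.
Aggregating (R1): 15.066% + 14.34672% = 29.41272%.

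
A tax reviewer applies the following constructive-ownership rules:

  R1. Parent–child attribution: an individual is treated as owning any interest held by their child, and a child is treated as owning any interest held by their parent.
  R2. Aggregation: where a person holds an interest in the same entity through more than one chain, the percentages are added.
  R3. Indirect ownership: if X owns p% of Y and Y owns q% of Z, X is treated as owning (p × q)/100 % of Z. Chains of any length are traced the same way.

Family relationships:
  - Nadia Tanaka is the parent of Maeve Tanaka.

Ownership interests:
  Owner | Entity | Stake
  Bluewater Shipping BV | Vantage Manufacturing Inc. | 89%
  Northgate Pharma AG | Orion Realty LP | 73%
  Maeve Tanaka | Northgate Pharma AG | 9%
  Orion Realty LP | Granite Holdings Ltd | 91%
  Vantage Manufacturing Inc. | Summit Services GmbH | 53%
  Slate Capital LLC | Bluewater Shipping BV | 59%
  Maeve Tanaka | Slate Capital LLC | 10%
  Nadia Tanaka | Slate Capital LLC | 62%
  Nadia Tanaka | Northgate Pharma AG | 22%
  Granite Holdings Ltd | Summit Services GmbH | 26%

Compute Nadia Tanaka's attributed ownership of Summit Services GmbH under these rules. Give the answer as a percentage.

By parent–child attribution (R1), Nadia Tanaka is treated as also owning Maeve Tanaka's interest in Northgate Pharma AG, giving 22% + 9% = 31%.
By parent–child attribution (R1), Nadia Tanaka is treated as also owning Maeve Tanaka's interest in Slate Capital LLC, giving 62% + 10% = 72%.
Chain via Northgate Pharma AG → Orion Realty LP → Granite Holdings Ltd (R3): 31% × 73% × 91% × 26% = 5.354258% of Summit Services GmbH.
Chain via Slate Capital LLC → Bluewater Shipping BV → Vantage Manufacturing Inc. (R3): 72% × 59% × 89% × 53% = 20.037816% of Summit Services GmbH.
Aggregating (R2): 5.354258% + 20.037816% = 25.392074%.

25.392074%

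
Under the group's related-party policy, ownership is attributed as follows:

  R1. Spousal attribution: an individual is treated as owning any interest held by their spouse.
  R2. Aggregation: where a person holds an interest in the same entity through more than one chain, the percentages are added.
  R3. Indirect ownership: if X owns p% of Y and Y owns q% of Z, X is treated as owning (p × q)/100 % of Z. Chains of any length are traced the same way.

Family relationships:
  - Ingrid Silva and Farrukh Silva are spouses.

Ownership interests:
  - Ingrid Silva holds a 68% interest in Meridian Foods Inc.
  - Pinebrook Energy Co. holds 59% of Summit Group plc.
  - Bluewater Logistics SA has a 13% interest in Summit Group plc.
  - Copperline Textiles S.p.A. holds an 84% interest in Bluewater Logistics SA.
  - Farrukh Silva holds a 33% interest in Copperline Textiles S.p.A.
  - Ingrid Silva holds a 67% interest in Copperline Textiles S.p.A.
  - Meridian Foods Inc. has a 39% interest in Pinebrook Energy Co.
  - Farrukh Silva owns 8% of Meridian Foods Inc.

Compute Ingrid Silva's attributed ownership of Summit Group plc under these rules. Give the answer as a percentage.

By spousal attribution (R1), Ingrid Silva is treated as also owning Farrukh Silva's interest in Copperline Textiles S.p.A, giving 67% + 33% = 100%.
By spousal attribution (R1), Ingrid Silva is treated as also owning Farrukh Silva's interest in Meridian Foods Inc, giving 68% + 8% = 76%.
Chain via Copperline Textiles S.p.A. → Bluewater Logistics SA (R3): 100% × 84% × 13% = 10.92% of Summit Group plc.
Chain via Meridian Foods Inc. → Pinebrook Energy Co. (R3): 76% × 39% × 59% = 17.4876% of Summit Group plc.
Aggregating (R2): 10.92% + 17.4876% = 28.4076%.

28.4076%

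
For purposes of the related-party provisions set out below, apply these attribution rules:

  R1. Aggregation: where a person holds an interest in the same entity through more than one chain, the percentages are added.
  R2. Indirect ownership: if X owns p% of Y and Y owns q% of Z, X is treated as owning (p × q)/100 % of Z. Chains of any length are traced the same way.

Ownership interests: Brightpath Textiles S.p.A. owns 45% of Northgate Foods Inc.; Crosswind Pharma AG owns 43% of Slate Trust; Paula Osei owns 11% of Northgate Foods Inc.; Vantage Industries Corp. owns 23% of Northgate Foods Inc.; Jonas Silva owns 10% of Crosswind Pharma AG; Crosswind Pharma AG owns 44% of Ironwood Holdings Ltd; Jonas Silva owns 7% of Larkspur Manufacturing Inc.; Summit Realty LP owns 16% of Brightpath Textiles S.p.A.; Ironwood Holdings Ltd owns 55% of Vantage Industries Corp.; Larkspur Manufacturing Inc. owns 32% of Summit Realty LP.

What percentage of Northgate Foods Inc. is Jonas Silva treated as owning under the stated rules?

Chain via Larkspur Manufacturing Inc. → Summit Realty LP → Brightpath Textiles S.p.A. (R2): 7% × 32% × 16% × 45% = 0.16128% of Northgate Foods Inc.
Chain via Crosswind Pharma AG → Ironwood Holdings Ltd → Vantage Industries Corp. (R2): 10% × 44% × 55% × 23% = 0.5566% of Northgate Foods Inc.
Aggregating (R1): 0.16128% + 0.5566% = 0.71788%.

0.71788%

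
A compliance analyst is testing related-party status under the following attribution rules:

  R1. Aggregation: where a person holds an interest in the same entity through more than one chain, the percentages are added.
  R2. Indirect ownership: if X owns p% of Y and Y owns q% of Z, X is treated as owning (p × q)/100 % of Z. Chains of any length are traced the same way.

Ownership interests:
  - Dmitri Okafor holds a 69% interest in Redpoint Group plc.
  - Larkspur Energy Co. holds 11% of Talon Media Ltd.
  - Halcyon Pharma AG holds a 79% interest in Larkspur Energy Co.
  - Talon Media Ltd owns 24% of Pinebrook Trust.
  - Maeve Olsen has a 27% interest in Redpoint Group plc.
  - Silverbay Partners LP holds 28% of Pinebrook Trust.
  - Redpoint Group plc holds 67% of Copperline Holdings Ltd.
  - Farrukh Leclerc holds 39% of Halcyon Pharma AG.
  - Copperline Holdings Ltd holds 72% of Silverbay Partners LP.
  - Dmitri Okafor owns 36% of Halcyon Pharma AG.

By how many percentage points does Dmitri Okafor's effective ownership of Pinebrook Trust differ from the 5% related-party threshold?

5.070784

Chain via Halcyon Pharma AG → Larkspur Energy Co. → Talon Media Ltd (R2): 36% × 79% × 11% × 24% = 0.750816% of Pinebrook Trust.
Chain via Redpoint Group plc → Copperline Holdings Ltd → Silverbay Partners LP (R2): 69% × 67% × 72% × 28% = 9.319968% of Pinebrook Trust.
Aggregating (R1): 0.750816% + 9.319968% = 10.070784%.
10.070784% exceeds the 5% threshold by 5.070784 percentage points.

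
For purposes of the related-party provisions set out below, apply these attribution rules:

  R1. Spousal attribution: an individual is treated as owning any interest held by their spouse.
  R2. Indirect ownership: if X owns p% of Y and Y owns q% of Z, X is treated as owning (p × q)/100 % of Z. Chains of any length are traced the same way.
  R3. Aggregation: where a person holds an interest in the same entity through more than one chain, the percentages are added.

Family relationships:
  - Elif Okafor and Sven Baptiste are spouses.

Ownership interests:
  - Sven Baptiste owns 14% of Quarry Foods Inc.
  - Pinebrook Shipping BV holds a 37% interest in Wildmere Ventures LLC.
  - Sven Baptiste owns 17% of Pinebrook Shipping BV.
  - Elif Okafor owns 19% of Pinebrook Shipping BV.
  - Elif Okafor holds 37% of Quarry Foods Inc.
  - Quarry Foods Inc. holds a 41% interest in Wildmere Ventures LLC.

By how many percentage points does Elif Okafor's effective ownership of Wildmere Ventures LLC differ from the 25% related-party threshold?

By spousal attribution (R1), Elif Okafor is treated as also owning Sven Baptiste's interest in Pinebrook Shipping BV, giving 19% + 17% = 36%.
By spousal attribution (R1), Elif Okafor is treated as also owning Sven Baptiste's interest in Quarry Foods Inc, giving 37% + 14% = 51%.
Chain via Pinebrook Shipping BV (R2): 36% × 37% = 13.32% of Wildmere Ventures LLC.
Chain via Quarry Foods Inc. (R2): 51% × 41% = 20.91% of Wildmere Ventures LLC.
Aggregating (R3): 13.32% + 20.91% = 34.23%.
34.23% exceeds the 25% threshold by 9.23 percentage points.

9.23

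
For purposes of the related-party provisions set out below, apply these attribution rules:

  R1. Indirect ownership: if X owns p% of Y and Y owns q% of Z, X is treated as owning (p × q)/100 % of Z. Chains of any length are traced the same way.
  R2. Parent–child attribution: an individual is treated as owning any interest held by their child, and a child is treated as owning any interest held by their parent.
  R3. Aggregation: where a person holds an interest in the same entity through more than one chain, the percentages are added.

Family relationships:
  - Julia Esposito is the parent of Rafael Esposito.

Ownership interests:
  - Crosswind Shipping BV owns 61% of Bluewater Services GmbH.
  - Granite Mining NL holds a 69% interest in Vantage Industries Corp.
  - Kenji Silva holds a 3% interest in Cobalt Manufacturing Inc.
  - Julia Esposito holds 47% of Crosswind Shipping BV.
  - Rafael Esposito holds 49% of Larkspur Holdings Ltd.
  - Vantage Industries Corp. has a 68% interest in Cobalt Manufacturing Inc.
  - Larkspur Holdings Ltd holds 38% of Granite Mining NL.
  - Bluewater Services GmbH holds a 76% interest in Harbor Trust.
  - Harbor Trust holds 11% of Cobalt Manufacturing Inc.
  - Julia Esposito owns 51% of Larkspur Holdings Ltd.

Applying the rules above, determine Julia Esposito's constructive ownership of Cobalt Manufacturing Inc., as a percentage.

By parent–child attribution (R2), Julia Esposito is treated as also owning Rafael Esposito's interest in Larkspur Holdings Ltd, giving 51% + 49% = 100%.
Chain via Crosswind Shipping BV → Bluewater Services GmbH → Harbor Trust (R1): 47% × 61% × 76% × 11% = 2.396812% of Cobalt Manufacturing Inc.
Chain via Larkspur Holdings Ltd → Granite Mining NL → Vantage Industries Corp. (R1): 100% × 38% × 69% × 68% = 17.8296% of Cobalt Manufacturing Inc.
Aggregating (R3): 2.396812% + 17.8296% = 20.226412%.

20.226412%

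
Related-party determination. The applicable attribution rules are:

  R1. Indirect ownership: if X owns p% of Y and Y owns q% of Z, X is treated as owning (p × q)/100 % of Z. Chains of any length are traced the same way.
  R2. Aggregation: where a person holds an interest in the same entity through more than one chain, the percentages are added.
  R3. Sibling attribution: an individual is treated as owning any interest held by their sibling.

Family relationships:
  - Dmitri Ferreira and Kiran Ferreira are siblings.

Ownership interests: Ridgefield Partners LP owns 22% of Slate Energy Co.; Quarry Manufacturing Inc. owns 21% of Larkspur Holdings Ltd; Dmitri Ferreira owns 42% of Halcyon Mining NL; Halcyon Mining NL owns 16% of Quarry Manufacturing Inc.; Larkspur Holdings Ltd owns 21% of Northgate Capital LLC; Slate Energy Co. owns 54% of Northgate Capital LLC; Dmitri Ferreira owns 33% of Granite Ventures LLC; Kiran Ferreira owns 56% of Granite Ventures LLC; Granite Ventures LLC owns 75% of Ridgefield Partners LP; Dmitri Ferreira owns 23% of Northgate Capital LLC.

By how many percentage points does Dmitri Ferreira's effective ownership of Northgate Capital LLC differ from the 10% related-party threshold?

21.226252

By sibling attribution (R3), Dmitri Ferreira is treated as also owning Kiran Ferreira's interest in Granite Ventures LLC, giving 33% + 56% = 89%.
Chain via Halcyon Mining NL → Quarry Manufacturing Inc. → Larkspur Holdings Ltd (R1): 42% × 16% × 21% × 21% = 0.296352% of Northgate Capital LLC.
Chain via Granite Ventures LLC → Ridgefield Partners LP → Slate Energy Co. (R1): 89% × 75% × 22% × 54% = 7.9299% of Northgate Capital LLC.
Direct interest in Northgate Capital LLC: 23%.
Aggregating (R2): 0.296352% + 7.9299% + 23% = 31.226252%.
31.226252% exceeds the 10% threshold by 21.226252 percentage points.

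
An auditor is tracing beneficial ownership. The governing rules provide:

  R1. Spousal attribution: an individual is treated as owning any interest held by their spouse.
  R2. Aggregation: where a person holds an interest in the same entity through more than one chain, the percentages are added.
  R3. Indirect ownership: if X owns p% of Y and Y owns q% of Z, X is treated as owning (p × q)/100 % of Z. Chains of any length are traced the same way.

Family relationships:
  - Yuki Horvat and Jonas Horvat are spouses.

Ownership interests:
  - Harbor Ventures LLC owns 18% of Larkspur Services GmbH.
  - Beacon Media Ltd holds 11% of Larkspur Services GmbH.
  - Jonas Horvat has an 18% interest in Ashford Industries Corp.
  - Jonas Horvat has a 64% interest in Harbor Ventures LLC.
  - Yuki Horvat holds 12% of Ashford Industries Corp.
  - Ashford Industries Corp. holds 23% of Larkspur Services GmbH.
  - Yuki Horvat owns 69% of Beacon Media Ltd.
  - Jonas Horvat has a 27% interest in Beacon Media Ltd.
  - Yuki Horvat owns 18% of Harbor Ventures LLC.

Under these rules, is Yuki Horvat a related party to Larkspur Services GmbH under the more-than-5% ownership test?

By spousal attribution (R1), Yuki Horvat is treated as also owning Jonas Horvat's interest in Beacon Media Ltd, giving 69% + 27% = 96%.
By spousal attribution (R1), Yuki Horvat is treated as also owning Jonas Horvat's interest in Ashford Industries Corp, giving 12% + 18% = 30%.
By spousal attribution (R1), Yuki Horvat is treated as also owning Jonas Horvat's interest in Harbor Ventures LLC, giving 18% + 64% = 82%.
Chain via Beacon Media Ltd (R3): 96% × 11% = 10.56% of Larkspur Services GmbH.
Chain via Ashford Industries Corp. (R3): 30% × 23% = 6.9% of Larkspur Services GmbH.
Chain via Harbor Ventures LLC (R3): 82% × 18% = 14.76% of Larkspur Services GmbH.
Aggregating (R2): 10.56% + 6.9% + 14.76% = 32.22%.
32.22% exceeds the 5% threshold, so Yuki is a related party to Larkspur Services GmbH.

Yes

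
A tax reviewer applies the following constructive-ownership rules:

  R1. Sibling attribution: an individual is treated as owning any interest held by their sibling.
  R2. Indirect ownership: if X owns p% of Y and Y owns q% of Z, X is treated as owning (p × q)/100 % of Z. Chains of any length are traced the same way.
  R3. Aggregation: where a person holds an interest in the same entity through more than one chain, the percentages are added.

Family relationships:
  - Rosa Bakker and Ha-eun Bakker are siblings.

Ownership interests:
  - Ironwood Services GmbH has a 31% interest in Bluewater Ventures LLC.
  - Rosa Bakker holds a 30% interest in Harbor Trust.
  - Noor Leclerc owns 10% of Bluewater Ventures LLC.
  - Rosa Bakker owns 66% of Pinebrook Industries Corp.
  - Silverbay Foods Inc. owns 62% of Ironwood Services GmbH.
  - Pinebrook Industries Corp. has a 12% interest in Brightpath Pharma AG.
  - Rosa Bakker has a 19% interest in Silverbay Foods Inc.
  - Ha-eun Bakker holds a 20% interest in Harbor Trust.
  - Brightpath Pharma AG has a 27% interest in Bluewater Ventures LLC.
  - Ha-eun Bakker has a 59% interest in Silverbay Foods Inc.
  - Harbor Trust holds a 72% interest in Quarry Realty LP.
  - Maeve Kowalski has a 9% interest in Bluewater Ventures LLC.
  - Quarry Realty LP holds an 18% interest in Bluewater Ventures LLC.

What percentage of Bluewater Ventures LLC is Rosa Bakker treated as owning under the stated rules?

23.61%

By sibling attribution (R1), Rosa Bakker is treated as also owning Ha-eun Bakker's interest in Harbor Trust, giving 30% + 20% = 50%.
By sibling attribution (R1), Rosa Bakker is treated as also owning Ha-eun Bakker's interest in Silverbay Foods Inc, giving 19% + 59% = 78%.
Chain via Harbor Trust → Quarry Realty LP (R2): 50% × 72% × 18% = 6.48% of Bluewater Ventures LLC.
Chain via Pinebrook Industries Corp. → Brightpath Pharma AG (R2): 66% × 12% × 27% = 2.1384% of Bluewater Ventures LLC.
Chain via Silverbay Foods Inc. → Ironwood Services GmbH (R2): 78% × 62% × 31% = 14.9916% of Bluewater Ventures LLC.
Aggregating (R3): 6.48% + 2.1384% + 14.9916% = 23.61%.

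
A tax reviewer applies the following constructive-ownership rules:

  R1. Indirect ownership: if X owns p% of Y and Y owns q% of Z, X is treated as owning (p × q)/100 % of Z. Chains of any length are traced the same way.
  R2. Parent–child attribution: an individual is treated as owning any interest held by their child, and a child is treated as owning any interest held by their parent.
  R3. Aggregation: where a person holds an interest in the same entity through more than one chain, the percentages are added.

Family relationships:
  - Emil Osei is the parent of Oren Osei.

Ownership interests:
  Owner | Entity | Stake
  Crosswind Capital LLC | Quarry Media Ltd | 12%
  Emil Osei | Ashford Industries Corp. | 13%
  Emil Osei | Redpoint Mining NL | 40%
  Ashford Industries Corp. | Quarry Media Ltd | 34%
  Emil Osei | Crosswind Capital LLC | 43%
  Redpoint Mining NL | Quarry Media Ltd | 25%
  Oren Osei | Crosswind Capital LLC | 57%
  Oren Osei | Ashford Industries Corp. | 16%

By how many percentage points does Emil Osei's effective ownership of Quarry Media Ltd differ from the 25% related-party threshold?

By parent–child attribution (R2), Emil Osei is treated as also owning Oren Osei's interest in Ashford Industries Corp, giving 13% + 16% = 29%.
By parent–child attribution (R2), Emil Osei is treated as also owning Oren Osei's interest in Crosswind Capital LLC, giving 43% + 57% = 100%.
Chain via Ashford Industries Corp. (R1): 29% × 34% = 9.86% of Quarry Media Ltd.
Chain via Redpoint Mining NL (R1): 40% × 25% = 10% of Quarry Media Ltd.
Chain via Crosswind Capital LLC (R1): 100% × 12% = 12% of Quarry Media Ltd.
Aggregating (R3): 9.86% + 10% + 12% = 31.86%.
31.86% exceeds the 25% threshold by 6.86 percentage points.

6.86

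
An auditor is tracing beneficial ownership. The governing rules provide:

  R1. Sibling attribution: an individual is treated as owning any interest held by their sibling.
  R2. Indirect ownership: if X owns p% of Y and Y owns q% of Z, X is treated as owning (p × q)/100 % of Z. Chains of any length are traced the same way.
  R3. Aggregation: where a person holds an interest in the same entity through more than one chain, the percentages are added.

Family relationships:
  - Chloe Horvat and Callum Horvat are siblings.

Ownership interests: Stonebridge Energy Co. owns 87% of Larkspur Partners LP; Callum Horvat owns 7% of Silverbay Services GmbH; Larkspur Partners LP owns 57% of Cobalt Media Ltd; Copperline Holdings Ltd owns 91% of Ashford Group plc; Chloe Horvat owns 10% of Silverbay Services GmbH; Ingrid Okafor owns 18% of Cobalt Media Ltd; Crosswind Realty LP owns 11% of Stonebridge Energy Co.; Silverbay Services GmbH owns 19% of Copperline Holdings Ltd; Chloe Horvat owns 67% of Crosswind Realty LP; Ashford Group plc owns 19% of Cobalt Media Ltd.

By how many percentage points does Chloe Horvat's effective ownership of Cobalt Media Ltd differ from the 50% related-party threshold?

By sibling attribution (R1), Chloe Horvat is treated as also owning Callum Horvat's interest in Silverbay Services GmbH, giving 10% + 7% = 17%.
Chain via Silverbay Services GmbH → Copperline Holdings Ltd → Ashford Group plc (R2): 17% × 19% × 91% × 19% = 0.558467% of Cobalt Media Ltd.
Chain via Crosswind Realty LP → Stonebridge Energy Co. → Larkspur Partners LP (R2): 67% × 11% × 87% × 57% = 3.654783% of Cobalt Media Ltd.
Aggregating (R3): 0.558467% + 3.654783% = 4.21325%.
4.21325% falls short of the 50% threshold by 45.78675 percentage points.

45.78675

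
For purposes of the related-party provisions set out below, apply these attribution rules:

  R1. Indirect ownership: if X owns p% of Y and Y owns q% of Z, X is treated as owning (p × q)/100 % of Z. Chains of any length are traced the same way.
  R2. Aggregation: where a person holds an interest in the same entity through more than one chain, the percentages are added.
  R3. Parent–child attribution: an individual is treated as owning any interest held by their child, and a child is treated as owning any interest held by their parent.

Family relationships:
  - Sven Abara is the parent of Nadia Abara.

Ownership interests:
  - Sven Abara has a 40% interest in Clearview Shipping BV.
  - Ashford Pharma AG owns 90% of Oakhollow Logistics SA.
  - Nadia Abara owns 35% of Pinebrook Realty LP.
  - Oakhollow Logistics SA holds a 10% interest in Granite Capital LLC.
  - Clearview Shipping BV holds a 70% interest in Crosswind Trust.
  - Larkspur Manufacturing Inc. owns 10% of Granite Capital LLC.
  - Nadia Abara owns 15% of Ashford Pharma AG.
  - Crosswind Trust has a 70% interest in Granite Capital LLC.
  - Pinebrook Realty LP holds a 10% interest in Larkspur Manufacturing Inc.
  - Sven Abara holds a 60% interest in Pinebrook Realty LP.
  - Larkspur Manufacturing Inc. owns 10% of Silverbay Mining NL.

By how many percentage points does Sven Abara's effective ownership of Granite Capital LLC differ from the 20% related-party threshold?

1.9

By parent–child attribution (R3), Sven Abara is treated as also owning Nadia Abara's interest in Pinebrook Realty LP, giving 60% + 35% = 95%.
By parent–child attribution (R3), Sven Abara is treated as owning Nadia Abara's 15% interest in Ashford Pharma AG.
Chain via Pinebrook Realty LP → Larkspur Manufacturing Inc. (R1): 95% × 10% × 10% = 0.95% of Granite Capital LLC.
Chain via Clearview Shipping BV → Crosswind Trust (R1): 40% × 70% × 70% = 19.6% of Granite Capital LLC.
Chain via Ashford Pharma AG → Oakhollow Logistics SA (R1): 15% × 90% × 10% = 1.35% of Granite Capital LLC.
Aggregating (R2): 0.95% + 19.6% + 1.35% = 21.9%.
21.9% exceeds the 20% threshold by 1.9 percentage points.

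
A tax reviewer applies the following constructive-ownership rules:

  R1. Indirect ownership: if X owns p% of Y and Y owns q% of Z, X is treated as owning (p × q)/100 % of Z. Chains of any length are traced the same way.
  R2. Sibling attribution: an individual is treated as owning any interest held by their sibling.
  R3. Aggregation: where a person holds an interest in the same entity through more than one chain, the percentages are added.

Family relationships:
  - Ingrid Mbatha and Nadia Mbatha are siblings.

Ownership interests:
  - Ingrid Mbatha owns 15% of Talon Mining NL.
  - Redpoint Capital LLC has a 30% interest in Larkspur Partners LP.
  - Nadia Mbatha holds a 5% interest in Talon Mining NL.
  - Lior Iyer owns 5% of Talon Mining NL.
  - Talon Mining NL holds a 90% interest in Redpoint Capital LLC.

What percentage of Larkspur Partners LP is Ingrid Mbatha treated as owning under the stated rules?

5.4%

By sibling attribution (R2), Ingrid Mbatha is treated as also owning Nadia Mbatha's interest in Talon Mining NL, giving 15% + 5% = 20%.
Chain via Talon Mining NL → Redpoint Capital LLC (R1): 20% × 90% × 30% = 5.4% of Larkspur Partners LP.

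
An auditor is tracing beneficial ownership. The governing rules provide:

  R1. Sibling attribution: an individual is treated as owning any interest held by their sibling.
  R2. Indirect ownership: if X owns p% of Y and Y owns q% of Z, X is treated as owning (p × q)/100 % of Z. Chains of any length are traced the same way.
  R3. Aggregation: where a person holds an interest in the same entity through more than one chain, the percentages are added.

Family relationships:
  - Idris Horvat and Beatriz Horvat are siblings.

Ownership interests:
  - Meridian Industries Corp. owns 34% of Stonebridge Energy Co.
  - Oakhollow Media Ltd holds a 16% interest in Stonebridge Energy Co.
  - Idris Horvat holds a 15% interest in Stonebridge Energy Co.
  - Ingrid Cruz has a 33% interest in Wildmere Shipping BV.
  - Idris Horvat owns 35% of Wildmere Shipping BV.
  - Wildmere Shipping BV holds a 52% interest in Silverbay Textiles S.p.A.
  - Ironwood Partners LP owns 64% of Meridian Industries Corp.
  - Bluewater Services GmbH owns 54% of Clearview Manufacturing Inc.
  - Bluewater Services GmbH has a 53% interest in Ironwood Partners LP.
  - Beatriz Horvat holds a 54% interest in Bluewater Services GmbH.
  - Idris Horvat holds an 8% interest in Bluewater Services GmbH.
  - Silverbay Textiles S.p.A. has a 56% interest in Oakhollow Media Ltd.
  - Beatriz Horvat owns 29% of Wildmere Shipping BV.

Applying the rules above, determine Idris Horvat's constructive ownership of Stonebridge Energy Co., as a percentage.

25.132224%

By sibling attribution (R1), Idris Horvat is treated as also owning Beatriz Horvat's interest in Bluewater Services GmbH, giving 8% + 54% = 62%.
By sibling attribution (R1), Idris Horvat is treated as also owning Beatriz Horvat's interest in Wildmere Shipping BV, giving 35% + 29% = 64%.
Chain via Bluewater Services GmbH → Ironwood Partners LP → Meridian Industries Corp. (R2): 62% × 53% × 64% × 34% = 7.150336% of Stonebridge Energy Co.
Chain via Wildmere Shipping BV → Silverbay Textiles S.p.A. → Oakhollow Media Ltd (R2): 64% × 52% × 56% × 16% = 2.981888% of Stonebridge Energy Co.
Direct interest in Stonebridge Energy Co: 15%.
Aggregating (R3): 7.150336% + 2.981888% + 15% = 25.132224%.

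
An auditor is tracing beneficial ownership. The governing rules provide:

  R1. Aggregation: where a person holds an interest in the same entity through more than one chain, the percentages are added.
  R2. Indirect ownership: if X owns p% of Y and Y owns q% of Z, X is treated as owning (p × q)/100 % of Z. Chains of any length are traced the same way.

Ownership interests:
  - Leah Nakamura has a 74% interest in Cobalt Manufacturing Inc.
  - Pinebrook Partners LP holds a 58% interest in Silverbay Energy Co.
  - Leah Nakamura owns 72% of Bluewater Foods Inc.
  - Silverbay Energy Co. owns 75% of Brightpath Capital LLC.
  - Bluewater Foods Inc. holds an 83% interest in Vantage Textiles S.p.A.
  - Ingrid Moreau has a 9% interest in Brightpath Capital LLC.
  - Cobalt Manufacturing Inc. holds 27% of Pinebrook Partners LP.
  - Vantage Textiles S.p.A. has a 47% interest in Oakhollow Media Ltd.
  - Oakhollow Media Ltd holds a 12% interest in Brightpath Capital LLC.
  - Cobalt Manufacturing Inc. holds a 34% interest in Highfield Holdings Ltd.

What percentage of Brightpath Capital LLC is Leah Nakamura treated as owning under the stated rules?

Chain via Cobalt Manufacturing Inc. → Pinebrook Partners LP → Silverbay Energy Co. (R2): 74% × 27% × 58% × 75% = 8.6913% of Brightpath Capital LLC.
Chain via Bluewater Foods Inc. → Vantage Textiles S.p.A. → Oakhollow Media Ltd (R2): 72% × 83% × 47% × 12% = 3.370464% of Brightpath Capital LLC.
Aggregating (R1): 8.6913% + 3.370464% = 12.061764%.

12.061764%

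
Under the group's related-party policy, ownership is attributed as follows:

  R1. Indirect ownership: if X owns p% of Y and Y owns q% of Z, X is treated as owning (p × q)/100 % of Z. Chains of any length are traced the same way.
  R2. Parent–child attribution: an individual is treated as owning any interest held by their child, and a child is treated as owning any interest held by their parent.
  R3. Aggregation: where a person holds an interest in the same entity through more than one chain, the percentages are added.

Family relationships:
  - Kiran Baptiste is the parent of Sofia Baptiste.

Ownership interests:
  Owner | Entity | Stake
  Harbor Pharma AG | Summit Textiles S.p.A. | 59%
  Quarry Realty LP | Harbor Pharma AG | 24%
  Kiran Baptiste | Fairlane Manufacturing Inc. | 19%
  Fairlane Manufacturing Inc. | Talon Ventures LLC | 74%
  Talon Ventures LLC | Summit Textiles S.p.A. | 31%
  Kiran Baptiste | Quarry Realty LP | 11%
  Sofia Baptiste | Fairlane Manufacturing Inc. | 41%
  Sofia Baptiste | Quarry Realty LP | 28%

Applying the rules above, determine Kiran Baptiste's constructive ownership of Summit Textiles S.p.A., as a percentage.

19.2864%

By parent–child attribution (R2), Kiran Baptiste is treated as also owning Sofia Baptiste's interest in Quarry Realty LP, giving 11% + 28% = 39%.
By parent–child attribution (R2), Kiran Baptiste is treated as also owning Sofia Baptiste's interest in Fairlane Manufacturing Inc, giving 19% + 41% = 60%.
Chain via Quarry Realty LP → Harbor Pharma AG (R1): 39% × 24% × 59% = 5.5224% of Summit Textiles S.p.A.
Chain via Fairlane Manufacturing Inc. → Talon Ventures LLC (R1): 60% × 74% × 31% = 13.764% of Summit Textiles S.p.A.
Aggregating (R3): 5.5224% + 13.764% = 19.2864%.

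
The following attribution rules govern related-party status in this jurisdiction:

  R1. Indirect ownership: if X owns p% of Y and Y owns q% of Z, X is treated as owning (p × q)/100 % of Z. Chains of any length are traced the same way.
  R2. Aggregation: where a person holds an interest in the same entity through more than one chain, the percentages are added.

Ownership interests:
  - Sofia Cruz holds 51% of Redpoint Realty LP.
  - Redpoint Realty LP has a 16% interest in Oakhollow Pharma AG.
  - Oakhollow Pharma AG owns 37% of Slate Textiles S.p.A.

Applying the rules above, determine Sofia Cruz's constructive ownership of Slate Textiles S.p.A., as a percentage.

Chain via Redpoint Realty LP → Oakhollow Pharma AG (R1): 51% × 16% × 37% = 3.0192% of Slate Textiles S.p.A.

3.0192%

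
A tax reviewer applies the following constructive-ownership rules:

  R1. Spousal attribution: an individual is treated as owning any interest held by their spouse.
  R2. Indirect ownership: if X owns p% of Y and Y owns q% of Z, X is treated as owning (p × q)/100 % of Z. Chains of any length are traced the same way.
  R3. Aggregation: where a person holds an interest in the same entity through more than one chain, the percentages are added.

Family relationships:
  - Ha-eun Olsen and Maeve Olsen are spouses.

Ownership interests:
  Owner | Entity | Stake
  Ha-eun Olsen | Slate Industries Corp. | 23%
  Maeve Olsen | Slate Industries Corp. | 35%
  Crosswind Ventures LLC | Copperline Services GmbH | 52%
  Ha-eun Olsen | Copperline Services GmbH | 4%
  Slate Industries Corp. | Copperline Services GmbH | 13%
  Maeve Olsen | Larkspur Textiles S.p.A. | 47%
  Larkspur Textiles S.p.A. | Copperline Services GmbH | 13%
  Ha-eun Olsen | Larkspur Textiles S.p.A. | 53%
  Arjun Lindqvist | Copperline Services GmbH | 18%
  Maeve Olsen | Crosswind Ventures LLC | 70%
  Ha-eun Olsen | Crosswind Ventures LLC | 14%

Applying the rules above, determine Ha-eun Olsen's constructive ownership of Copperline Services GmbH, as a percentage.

68.22%

By spousal attribution (R1), Ha-eun Olsen is treated as also owning Maeve Olsen's interest in Crosswind Ventures LLC, giving 14% + 70% = 84%.
By spousal attribution (R1), Ha-eun Olsen is treated as also owning Maeve Olsen's interest in Larkspur Textiles S.p.A, giving 53% + 47% = 100%.
By spousal attribution (R1), Ha-eun Olsen is treated as also owning Maeve Olsen's interest in Slate Industries Corp, giving 23% + 35% = 58%.
Chain via Crosswind Ventures LLC (R2): 84% × 52% = 43.68% of Copperline Services GmbH.
Chain via Larkspur Textiles S.p.A. (R2): 100% × 13% = 13% of Copperline Services GmbH.
Chain via Slate Industries Corp. (R2): 58% × 13% = 7.54% of Copperline Services GmbH.
Direct interest in Copperline Services GmbH: 4%.
Aggregating (R3): 43.68% + 13% + 7.54% + 4% = 68.22%.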